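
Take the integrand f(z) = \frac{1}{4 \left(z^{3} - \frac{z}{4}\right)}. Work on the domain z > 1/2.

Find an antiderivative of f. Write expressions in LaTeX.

The denominator factors as z \left(2 z - 1\right) \left(2 z + 1\right); partial fractions split f into directly integrable pieces: \frac{1}{2 z + 1} + \frac{1}{2 z - 1} - \frac{1}{z}.
Check: d/dz[- \log{\left(z \right)} + \frac{\log{\left(4 z^{2} - 1 \right)}}{2}] = \frac{1}{4 z^{3} - z}, which equals f(z).

An antiderivative is F(z) = - \log{\left(z \right)} + \frac{\log{\left(4 z^{2} - 1 \right)}}{2}.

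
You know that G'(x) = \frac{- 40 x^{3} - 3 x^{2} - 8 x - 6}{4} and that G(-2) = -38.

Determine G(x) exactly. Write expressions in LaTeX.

Whatever form G(x) takes, its d/dx must return the stated G'(x).
A general antiderivative is - \frac{5 x^{4}}{2} - \frac{x^{3}}{4} - x^{2} - \frac{3 x}{2} + C.
The condition gives C = -38 - (-39) = 1.
So G(x) = - \frac{5 x^{4}}{2} - \frac{x^{3}}{4} - x^{2} - \frac{3 x}{2} + 1.
Check: d/dx[- \frac{5 x^{4}}{2} - \frac{x^{3}}{4} - x^{2} - \frac{3 x}{2} + 1] = - 10 x^{3} - \frac{3 x^{2}}{4} - 2 x - \frac{3}{2}, which equals G'(x).

G(x) = - \frac{5 x^{4}}{2} - \frac{x^{3}}{4} - x^{2} - \frac{3 x}{2} + 1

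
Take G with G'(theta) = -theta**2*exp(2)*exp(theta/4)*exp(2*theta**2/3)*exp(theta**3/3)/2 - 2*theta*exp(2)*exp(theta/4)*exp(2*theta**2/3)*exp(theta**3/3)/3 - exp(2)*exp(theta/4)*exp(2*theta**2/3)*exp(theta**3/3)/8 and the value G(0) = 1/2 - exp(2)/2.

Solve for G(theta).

G'(theta) matches the chain-rule pattern g'(h)*h' with inner function h(theta) = theta**3/3 + 2*theta**2/3 + theta/4 + 2; substituting u = h(theta) collapses the integral.
A general antiderivative is -exp(theta**3/3 + 2*theta**2/3 + theta/4 + 2)/2 + C.
The condition gives C = 1/2 - exp(2)/2 - (-exp(2)/2) = 1/2.
So G(theta) = -(exp(2)*exp(theta/4)*exp(2*theta**2/3)*exp(theta**3/3) - 1)/2.
Check: d/dtheta[-(exp(2)*exp(theta/4)*exp(2*theta**2/3)*exp(theta**3/3) - 1)/2] = -theta**2*exp(2)*exp(theta/4)*exp(2*theta**2/3)*exp(theta**3/3)/2 - 2*theta*exp(2)*exp(theta/4)*exp(2*theta**2/3)*exp(theta**3/3)/3 - exp(2)*exp(theta/4)*exp(2*theta**2/3)*exp(theta**3/3)/8 = G'(theta).

G(theta) = -(exp(2)*exp(theta/4)*exp(2*theta**2/3)*exp(theta**3/3) - 1)/2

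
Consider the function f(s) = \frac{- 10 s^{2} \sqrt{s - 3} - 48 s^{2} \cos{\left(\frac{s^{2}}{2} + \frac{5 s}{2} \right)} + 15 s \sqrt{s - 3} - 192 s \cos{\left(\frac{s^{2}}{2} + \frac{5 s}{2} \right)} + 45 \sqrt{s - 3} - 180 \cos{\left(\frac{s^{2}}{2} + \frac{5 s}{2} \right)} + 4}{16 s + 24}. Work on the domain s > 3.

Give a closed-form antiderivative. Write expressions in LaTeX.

An antiderivative is F(s) = - \frac{s^{2} \sqrt{s - 3} - 6 s \sqrt{s - 3} + 9 \sqrt{s - 3} - \log{\left(s + \frac{3}{2} \right)} + 12 \sin{\left(\frac{s^{2}}{2} + \frac{5 s}{2} \right)}}{4}.

Recover f(s) by differentiating a candidate F(s); any mismatch rules it out.
Check: d/ds[- \frac{s^{2} \sqrt{s - 3} - 6 s \sqrt{s - 3} + 9 \sqrt{s - 3} - \log{\left(s + \frac{3}{2} \right)} + 12 \sin{\left(\frac{s^{2}}{2} + \frac{5 s}{2} \right)}}{4}] = \frac{- 10 s^{3} - 48 s^{2} \sqrt{s - 3} \cos{\left(\frac{s^{2}}{2} + \frac{5 s}{2} \right)} + 45 s^{2} - 192 s \sqrt{s - 3} \cos{\left(\frac{s^{2}}{2} + \frac{5 s}{2} \right)} - 180 \sqrt{s - 3} \cos{\left(\frac{s^{2}}{2} + \frac{5 s}{2} \right)} + 4 \sqrt{s - 3} - 135}{16 s \sqrt{s - 3} + 24 \sqrt{s - 3}}, which equals f(s).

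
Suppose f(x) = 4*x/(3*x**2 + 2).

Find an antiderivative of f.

The substitution u = x**2 + 2/3 works: f is exactly (dF/du)*(du/dx) for that inner function.
Check: d/dx[2*log(x**2 + 2/3)/3] = 4*x/(3*x**2 + 2) = f(x).

An antiderivative is F(x) = 2*log(x**2 + 2/3)/3.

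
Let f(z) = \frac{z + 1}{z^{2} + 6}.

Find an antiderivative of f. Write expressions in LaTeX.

An antiderivative is F(z) = \frac{\log{\left(z^{2} + 6 \right)}}{2} + \frac{\sqrt{6} \operatorname{atan}{\left(\frac{\sqrt{6} z}{6} \right)}}{6}.

A candidate is checked by its d/dz: the result must match f(z).
Check: d/dz[\frac{\log{\left(z^{2} + 6 \right)}}{2} + \frac{\sqrt{6} \operatorname{atan}{\left(\frac{\sqrt{6} z}{6} \right)}}{6}] = \frac{z + 1}{z^{2} + 6} = f(z).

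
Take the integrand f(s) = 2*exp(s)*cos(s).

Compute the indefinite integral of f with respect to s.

Any candidate F(s) must reproduce f(s) exactly when differentiated.
Check: d/ds[exp(s)*sin(s) + exp(s)*cos(s)] = 2*exp(s)*cos(s) = f(s).

F(s) = exp(s)*sin(s) + exp(s)*cos(s) + C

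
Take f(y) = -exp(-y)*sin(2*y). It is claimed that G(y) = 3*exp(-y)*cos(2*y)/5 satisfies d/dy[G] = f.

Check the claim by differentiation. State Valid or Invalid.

Invalid: d/dy[G] - f = (-sin(2*y) - 3*cos(2*y))*exp(-y)/5, which is not 0.

d/dy[G] = (-6*sin(2*y) - 3*cos(2*y))*exp(-y)/5
d/dy[G] - f(y) = (-sin(2*y) - 3*cos(2*y))*exp(-y)/5 != 0.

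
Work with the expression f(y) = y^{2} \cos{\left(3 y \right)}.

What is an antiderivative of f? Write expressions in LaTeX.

An antiderivative is F(y) = \frac{y^{2} \sin{\left(3 y \right)}}{3} + \frac{2 y \cos{\left(3 y \right)}}{9} - \frac{2 \sin{\left(3 y \right)}}{27}.

Whatever form F(y) takes, F'(y) = f(y) is non-negotiable.
Check: d/dy[\frac{y^{2} \sin{\left(3 y \right)}}{3} + \frac{2 y \cos{\left(3 y \right)}}{9} - \frac{2 \sin{\left(3 y \right)}}{27}] = y^{2} \cos{\left(3 y \right)} = f(y).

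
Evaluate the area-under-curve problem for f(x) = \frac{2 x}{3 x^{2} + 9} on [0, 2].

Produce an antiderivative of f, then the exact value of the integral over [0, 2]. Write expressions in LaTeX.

Antiderivative: F(x) = \frac{\log{\left(x^{2} + 3 \right)}}{3}; value = - \frac{\log{\left(3 \right)}}{3} + \frac{\log{\left(7 \right)}}{3}

The substitution u = x^{2} + 3 works: f is exactly (dF/du)*(du/dx) for that inner function.
F(x) = \frac{\log{\left(x^{2} + 3 \right)}}{3} is an antiderivative of f.
Check: d/dx[\frac{\log{\left(x^{2} + 3 \right)}}{3}] = \frac{2 x}{3 x^{2} + 9} = f(x).
F(2) = \frac{\log{\left(7 \right)}}{3}; F(0) = \frac{\log{\left(3 \right)}}{3}.
Integral = F(2) - F(0) = - \frac{\log{\left(3 \right)}}{3} + \frac{\log{\left(7 \right)}}{3}.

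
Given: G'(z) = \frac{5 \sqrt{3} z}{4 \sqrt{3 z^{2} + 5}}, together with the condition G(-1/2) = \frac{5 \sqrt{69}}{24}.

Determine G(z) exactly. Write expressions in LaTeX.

G'(z) matches the chain-rule pattern g'(h)*h' with inner function h(z) = z^{2} + \frac{5}{3}; substituting u = h(z) collapses the integral.
A general antiderivative is \frac{5 \sqrt{z^{2} + \frac{5}{3}}}{4} + C.
The condition gives C = \frac{5 \sqrt{69}}{24} - (\frac{5 \sqrt{69}}{24}) = 0.
So G(z) = \frac{5 \sqrt{3} \sqrt{3 z^{2} + 5}}{12}.
Check: d/dz[\frac{5 \sqrt{3} \sqrt{3 z^{2} + 5}}{12}] = \frac{5 \sqrt{3} z}{4 \sqrt{3 z^{2} + 5}} = G'(z).

G(z) = \frac{5 \sqrt{3} \sqrt{3 z^{2} + 5}}{12}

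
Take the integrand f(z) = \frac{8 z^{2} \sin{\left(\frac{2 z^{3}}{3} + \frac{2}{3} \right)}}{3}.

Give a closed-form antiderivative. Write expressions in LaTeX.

f matches the chain-rule pattern g'(h)*h' with inner function h(z) = \frac{2 z^{3}}{3} + \frac{2}{3}; substituting u = h(z) collapses the integral.
Check: d/dz[- \frac{4 \cos{\left(\frac{2 z^{3}}{3} + \frac{2}{3} \right)}}{3}] = \frac{8 z^{2} \sin{\left(\frac{2 z^{3}}{3} + \frac{2}{3} \right)}}{3} = f(z).

An antiderivative is F(z) = - \frac{4 \cos{\left(\frac{2 z^{3}}{3} + \frac{2}{3} \right)}}{3}.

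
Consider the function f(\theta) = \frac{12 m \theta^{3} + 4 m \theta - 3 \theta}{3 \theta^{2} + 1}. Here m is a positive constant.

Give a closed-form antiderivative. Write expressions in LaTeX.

An antiderivative is F(\theta) = 2 m \theta^{2} - \frac{\log{\left(3 \theta^{2} + 1 \right)}}{2}.

Recover f(\theta) by differentiating a candidate F(\theta); any mismatch rules it out.
Check: d/d\theta[2 m \theta^{2} - \frac{\log{\left(3 \theta^{2} + 1 \right)}}{2}] = \frac{12 m \theta^{3} + 4 m \theta - 3 \theta}{3 \theta^{2} + 1} = f(\theta).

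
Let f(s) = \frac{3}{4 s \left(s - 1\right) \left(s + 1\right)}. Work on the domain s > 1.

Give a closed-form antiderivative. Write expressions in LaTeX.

The denominator factors as 4 s \left(s - 1\right) \left(s + 1\right); partial fractions split f into directly integrable pieces: \frac{3}{8 \left(s + 1\right)} + \frac{3}{8 \left(s - 1\right)} - \frac{3}{4 s}.
Check: d/ds[- \frac{3 \left(2 \log{\left(s \right)} - \log{\left(s^{2} - 1 \right)}\right)}{8}] = \frac{3}{4 s^{3} - 4 s}, which equals f(s).

An antiderivative is F(s) = - \frac{3 \left(2 \log{\left(s \right)} - \log{\left(s^{2} - 1 \right)}\right)}{8}.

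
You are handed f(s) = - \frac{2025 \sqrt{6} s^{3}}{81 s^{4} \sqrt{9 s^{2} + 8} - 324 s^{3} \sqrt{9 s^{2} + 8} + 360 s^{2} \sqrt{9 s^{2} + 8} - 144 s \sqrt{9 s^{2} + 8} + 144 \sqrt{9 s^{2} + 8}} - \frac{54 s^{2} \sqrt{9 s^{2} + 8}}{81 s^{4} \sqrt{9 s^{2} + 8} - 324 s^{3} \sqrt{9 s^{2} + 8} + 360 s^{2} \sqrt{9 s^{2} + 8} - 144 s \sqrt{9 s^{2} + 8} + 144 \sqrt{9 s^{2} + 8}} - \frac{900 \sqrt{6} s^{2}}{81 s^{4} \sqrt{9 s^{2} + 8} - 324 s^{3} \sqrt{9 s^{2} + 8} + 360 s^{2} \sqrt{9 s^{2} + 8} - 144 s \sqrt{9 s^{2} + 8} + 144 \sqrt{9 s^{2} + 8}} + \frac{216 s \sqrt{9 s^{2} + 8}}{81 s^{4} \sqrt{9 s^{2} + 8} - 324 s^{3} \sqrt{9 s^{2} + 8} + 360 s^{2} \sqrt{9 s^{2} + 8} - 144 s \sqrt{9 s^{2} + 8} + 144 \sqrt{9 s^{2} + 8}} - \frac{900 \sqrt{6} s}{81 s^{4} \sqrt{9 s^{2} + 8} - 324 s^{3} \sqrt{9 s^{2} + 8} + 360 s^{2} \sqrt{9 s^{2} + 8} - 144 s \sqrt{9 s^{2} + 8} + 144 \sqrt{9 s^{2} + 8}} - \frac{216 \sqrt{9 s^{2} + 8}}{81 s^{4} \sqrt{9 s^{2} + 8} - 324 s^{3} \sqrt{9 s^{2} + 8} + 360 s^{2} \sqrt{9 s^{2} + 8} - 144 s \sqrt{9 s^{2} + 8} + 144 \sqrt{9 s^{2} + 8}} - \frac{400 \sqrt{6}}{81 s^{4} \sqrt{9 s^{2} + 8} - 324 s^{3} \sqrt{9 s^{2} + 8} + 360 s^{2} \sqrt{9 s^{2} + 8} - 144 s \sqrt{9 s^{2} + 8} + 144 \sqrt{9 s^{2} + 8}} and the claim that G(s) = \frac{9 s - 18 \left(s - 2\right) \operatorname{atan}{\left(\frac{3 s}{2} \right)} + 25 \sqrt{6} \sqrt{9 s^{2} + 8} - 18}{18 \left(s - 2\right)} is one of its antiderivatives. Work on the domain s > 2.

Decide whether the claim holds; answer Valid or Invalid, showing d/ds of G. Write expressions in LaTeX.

Valid. The derivative of G reproduces f.

d/ds[G] = \frac{- 2025 \sqrt{6} s^{3} - 54 s^{2} \sqrt{9 s^{2} + 8} - 900 \sqrt{6} s^{2} + 216 s \sqrt{9 s^{2} + 8} - 900 \sqrt{6} s - 216 \sqrt{9 s^{2} + 8} - 400 \sqrt{6}}{81 s^{4} \sqrt{9 s^{2} + 8} - 324 s^{3} \sqrt{9 s^{2} + 8} + 360 s^{2} \sqrt{9 s^{2} + 8} - 144 s \sqrt{9 s^{2} + 8} + 144 \sqrt{9 s^{2} + 8}}
This equals f(s) exactly, so the claim holds.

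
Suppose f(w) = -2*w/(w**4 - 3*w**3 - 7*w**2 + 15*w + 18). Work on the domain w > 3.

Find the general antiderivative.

Factor the denominator ((w - 3)**2*(w + 1)*(w + 2)) and decompose: f = -4/(25*(w + 2)) + 1/(8*(w + 1)) + 7/(200*(w - 3)) - 3/(10*(w - 3)**2); each piece integrates to a log, atan, or power term.
Check: d/dw[7*log(w - 3)/200 + log(w + 1)/8 - 4*log(w + 2)/25 + 6/(20*w - 60)] = -2*w/(w**4 - 3*w**3 - 7*w**2 + 15*w + 18) = f(w).

F(w) = 7*log(w - 3)/200 + log(w + 1)/8 - 4*log(w + 2)/25 + 6/(20*w - 60) + C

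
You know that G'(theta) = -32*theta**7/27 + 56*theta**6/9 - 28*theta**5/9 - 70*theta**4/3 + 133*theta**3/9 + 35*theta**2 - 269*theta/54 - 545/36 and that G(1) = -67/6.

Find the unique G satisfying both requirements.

G(theta) = -4*theta**8/27 + 8*theta**7/9 - 14*theta**6/27 - 14*theta**5/3 + 133*theta**4/36 + 35*theta**3/3 - 269*theta**2/108 - 545*theta/36 - 481/108

Integrate term by term and add the pieces.
A general antiderivative is 3*theta**2/4 - 5*theta/4 - 3*(2*theta**2/3 - theta - 5/3)**4/4 + 4/3 + C.
The condition gives C = -67/6 - (-67/6) = 0.
So G(theta) = -4*theta**8/27 + 8*theta**7/9 - 14*theta**6/27 - 14*theta**5/3 + 133*theta**4/36 + 35*theta**3/3 - 269*theta**2/108 - 545*theta/36 - 481/108.
Check: d/dtheta[-4*theta**8/27 + 8*theta**7/9 - 14*theta**6/27 - 14*theta**5/3 + 133*theta**4/36 + 35*theta**3/3 - 269*theta**2/108 - 545*theta/36 - 481/108] = -32*theta**7/27 + 56*theta**6/9 - 28*theta**5/9 - 70*theta**4/3 + 133*theta**3/9 + 35*theta**2 - 269*theta/54 - 545/36 = G'(theta).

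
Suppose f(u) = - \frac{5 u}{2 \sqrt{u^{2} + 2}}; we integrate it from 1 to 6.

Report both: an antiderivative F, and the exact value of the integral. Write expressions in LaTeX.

f matches the chain-rule pattern g'(h)*h' with inner function h(u) = u^{2} + 2; substituting w = h(u) collapses the integral.
F(u) = - \frac{5 \sqrt{u^{2} + 2}}{2} is an antiderivative of f.
Check: d/du[- \frac{5 \sqrt{u^{2} + 2}}{2}] = - \frac{5 u}{2 \sqrt{u^{2} + 2}} = f(u).
F(6) = - \frac{5 \sqrt{38}}{2}; F(1) = - \frac{5 \sqrt{3}}{2}.
Integral = F(6) - F(1) = - \frac{5 \sqrt{38}}{2} + \frac{5 \sqrt{3}}{2}.

Antiderivative: F(u) = - \frac{5 \sqrt{u^{2} + 2}}{2}; value = - \frac{5 \sqrt{38}}{2} + \frac{5 \sqrt{3}}{2}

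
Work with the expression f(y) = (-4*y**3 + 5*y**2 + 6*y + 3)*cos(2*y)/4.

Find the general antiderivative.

F(y) = (-8*y**3*sin(2*y) + 10*y**2*sin(2*y) - 12*y**2*cos(2*y) + 24*y*sin(2*y) + 10*y*cos(2*y) + sin(2*y) + 12*cos(2*y))/16 + C

Check any antiderivative F(y) by computing F'(y) and comparing it with f(y).
Check: d/dy[(-8*y**3*sin(2*y) + 10*y**2*sin(2*y) - 12*y**2*cos(2*y) + 24*y*sin(2*y) + 10*y*cos(2*y) + sin(2*y) + 12*cos(2*y))/16] = -y**3*cos(2*y) + 5*y**2*cos(2*y)/4 + 3*y*cos(2*y)/2 + 3*cos(2*y)/4, which equals f(y).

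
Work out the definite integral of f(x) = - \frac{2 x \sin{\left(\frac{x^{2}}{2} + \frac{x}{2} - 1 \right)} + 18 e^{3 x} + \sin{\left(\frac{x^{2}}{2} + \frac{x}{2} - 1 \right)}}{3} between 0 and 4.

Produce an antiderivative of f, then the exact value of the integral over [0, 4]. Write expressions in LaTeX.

Antiderivative: F(x) = - 2 e^{3 x} + \frac{2 \cos{\left(\frac{x^{2}}{2} + \frac{x}{2} - 1 \right)}}{3}; value = - 2 e^{12} + \frac{2 \cos{\left(9 \right)}}{3} - \frac{2 \cos{\left(1 \right)}}{3} + 2

For F(x) to be correct the identity F'(x) - f(x) = 0 must hold.
F(x) = - 2 e^{3 x} + \frac{2 \cos{\left(\frac{x^{2}}{2} + \frac{x}{2} - 1 \right)}}{3} is an antiderivative of f.
Check: d/dx[- 2 e^{3 x} + \frac{2 \cos{\left(\frac{x^{2}}{2} + \frac{x}{2} - 1 \right)}}{3}] = - \frac{2 x \sin{\left(\frac{x^{2}}{2} + \frac{x}{2} - 1 \right)}}{3} - 6 e^{3 x} - \frac{\sin{\left(\frac{x^{2}}{2} + \frac{x}{2} - 1 \right)}}{3}, which equals f(x).
F(4) = - 2 e^{12} + \frac{2 \cos{\left(9 \right)}}{3}; F(0) = -2 + \frac{2 \cos{\left(1 \right)}}{3}.
Integral = F(4) - F(0) = - 2 e^{12} + \frac{2 \cos{\left(9 \right)}}{3} - \frac{2 \cos{\left(1 \right)}}{3} + 2.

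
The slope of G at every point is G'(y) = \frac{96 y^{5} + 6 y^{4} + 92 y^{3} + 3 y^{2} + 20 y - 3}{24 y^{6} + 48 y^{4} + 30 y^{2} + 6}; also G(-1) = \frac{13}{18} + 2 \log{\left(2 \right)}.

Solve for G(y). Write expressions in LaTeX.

G(y) = \frac{24 y^{2} \log{\left(y^{2} + 1 \right)} + 6 y^{2} - 3 y + 12 \log{\left(y^{2} + 1 \right)} + 4}{12 y^{2} + 6}

Recover the given G'(y) by differentiating a candidate G(y); any mismatch rules it out.
A general antiderivative is \frac{\frac{1}{4} - \frac{3 y}{4}}{3 y^{2} + \frac{3}{2}} + 2 \log{\left(y^{2} + 1 \right)} + C.
The condition gives C = \frac{13}{18} + 2 \log{\left(2 \right)} - (\frac{2}{9} + 2 \log{\left(2 \right)}) = \frac{1}{2}.
So G(y) = \frac{24 y^{2} \log{\left(y^{2} + 1 \right)} + 6 y^{2} - 3 y + 12 \log{\left(y^{2} + 1 \right)} + 4}{12 y^{2} + 6}.
Check: d/dy[\frac{24 y^{2} \log{\left(y^{2} + 1 \right)} + 6 y^{2} - 3 y + 12 \log{\left(y^{2} + 1 \right)} + 4}{12 y^{2} + 6}] = \frac{96 y^{5} + 6 y^{4} + 92 y^{3} + 3 y^{2} + 20 y - 3}{24 y^{6} + 48 y^{4} + 30 y^{2} + 6} = G'(y).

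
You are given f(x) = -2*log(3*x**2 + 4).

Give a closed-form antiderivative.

An antiderivative is F(x) = -2*x*log(3*x**2 + 4) + 4*x - 8*sqrt(3)*atan(sqrt(3)*x/2)/3.

Recover f(x) by differentiating a candidate F(x); any mismatch rules it out.
Check: d/dx[-2*x*log(3*x**2 + 4) + 4*x - 8*sqrt(3)*atan(sqrt(3)*x/2)/3] = -2*log(3*x**2 + 4) = f(x).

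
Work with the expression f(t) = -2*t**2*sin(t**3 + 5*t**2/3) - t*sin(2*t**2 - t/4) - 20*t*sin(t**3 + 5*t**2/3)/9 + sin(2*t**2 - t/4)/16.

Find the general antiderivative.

F(t) = (3*cos(2*t**2 - t/4) + 8*cos(t**3 + 5*t**2/3))/12 + C

The integrand splits into summands that can be handled one at a time.
Check: d/dt[(3*cos(2*t**2 - t/4) + 8*cos(t**3 + 5*t**2/3))/12] = -2*t**2*sin(t**3 + 5*t**2/3) - t*sin(2*t**2 - t/4) - 20*t*sin(t**3 + 5*t**2/3)/9 + sin(2*t**2 - t/4)/16 = f(t).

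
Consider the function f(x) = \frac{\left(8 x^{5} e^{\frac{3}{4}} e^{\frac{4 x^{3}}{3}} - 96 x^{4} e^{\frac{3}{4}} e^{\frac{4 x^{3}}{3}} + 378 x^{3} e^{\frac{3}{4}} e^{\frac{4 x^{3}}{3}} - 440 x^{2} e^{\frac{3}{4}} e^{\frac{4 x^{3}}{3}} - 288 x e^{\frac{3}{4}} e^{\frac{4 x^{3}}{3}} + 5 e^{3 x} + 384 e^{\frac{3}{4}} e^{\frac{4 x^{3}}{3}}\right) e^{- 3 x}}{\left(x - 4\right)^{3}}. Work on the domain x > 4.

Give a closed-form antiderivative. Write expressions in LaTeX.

An antiderivative is F(x) = 2 e^{\frac{3}{4}} e^{- 3 x} e^{\frac{4 x^{3}}{3}} - \frac{5}{2 x^{2} - 16 x + 32}.

For F(x) to be correct the identity F'(x) - f(x) = 0 must hold.
Check: d/dx[2 e^{\frac{3}{4}} e^{- 3 x} e^{\frac{4 x^{3}}{3}} - \frac{5}{2 x^{2} - 16 x + 32}] = \frac{8 x^{5} e^{\frac{3}{4}} e^{\frac{4 x^{3}}{3}} - 96 x^{4} e^{\frac{3}{4}} e^{\frac{4 x^{3}}{3}} + 378 x^{3} e^{\frac{3}{4}} e^{\frac{4 x^{3}}{3}} - 440 x^{2} e^{\frac{3}{4}} e^{\frac{4 x^{3}}{3}} - 288 x e^{\frac{3}{4}} e^{\frac{4 x^{3}}{3}} + 5 e^{3 x} + 384 e^{\frac{3}{4}} e^{\frac{4 x^{3}}{3}}}{x^{3} e^{3 x} - 12 x^{2} e^{3 x} + 48 x e^{3 x} - 64 e^{3 x}}, which equals f(x).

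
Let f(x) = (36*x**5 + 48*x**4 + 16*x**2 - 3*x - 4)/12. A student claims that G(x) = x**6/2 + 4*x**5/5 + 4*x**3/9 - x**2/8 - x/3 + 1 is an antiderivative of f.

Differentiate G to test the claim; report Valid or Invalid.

Valid. The derivative of G reproduces f.

d/dx[G] = 3*x**5 + 4*x**4 + 4*x**2/3 - x/4 - 1/3
This equals f(x) exactly, so the claim holds.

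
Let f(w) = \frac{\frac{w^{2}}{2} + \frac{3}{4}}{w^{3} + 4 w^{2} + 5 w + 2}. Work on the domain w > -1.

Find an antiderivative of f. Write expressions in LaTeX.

An antiderivative is F(w) = - \frac{9 w \log{\left(w + 1 \right)} - 11 w \log{\left(w + 2 \right)} + 9 \log{\left(w + 1 \right)} - 11 \log{\left(w + 2 \right)} + 5}{4 \left(w + 1\right)}.

The denominator factors as 4 \left(w + 1\right)^{2} \left(w + 2\right); partial fractions split f into directly integrable pieces: \frac{11}{4 \left(w + 2\right)} - \frac{9}{4 \left(w + 1\right)} + \frac{5}{4 \left(w + 1\right)^{2}}.
Check: d/dw[- \frac{9 w \log{\left(w + 1 \right)} - 11 w \log{\left(w + 2 \right)} + 9 \log{\left(w + 1 \right)} - 11 \log{\left(w + 2 \right)} + 5}{4 \left(w + 1\right)}] = \frac{2 w^{2} + 3}{4 w^{3} + 16 w^{2} + 20 w + 8}, which equals f(w).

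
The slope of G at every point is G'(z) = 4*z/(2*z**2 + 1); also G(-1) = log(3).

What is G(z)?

G(z) = log(2*z**2 + 1)

The substitution u = 2*z**2 + 1 works: G'(z) is exactly (dG/du)*(du/dz) for that inner function.
A general antiderivative is log(2*z**2 + 1) + C.
The condition gives C = log(3) - (log(3)) = 0.
So G(z) = log(2*z**2 + 1).
Check: d/dz[log(2*z**2 + 1)] = 4*z/(2*z**2 + 1) = G'(z).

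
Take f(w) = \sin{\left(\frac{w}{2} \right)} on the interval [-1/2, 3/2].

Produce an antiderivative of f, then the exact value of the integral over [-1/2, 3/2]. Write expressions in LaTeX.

Differentiate the proposed F(w) back; it has to land on f(w) exactly.
F(w) = - 2 \cos{\left(\frac{w}{2} \right)} is an antiderivative of f.
Check: d/dw[- 2 \cos{\left(\frac{w}{2} \right)}] = \sin{\left(\frac{w}{2} \right)} = f(w).
F(3/2) = - 2 \cos{\left(\frac{3}{4} \right)}; F(-1/2) = - 2 \cos{\left(\frac{1}{4} \right)}.
Integral = F(3/2) - F(-1/2) = - 2 \cos{\left(\frac{3}{4} \right)} + 2 \cos{\left(\frac{1}{4} \right)}.

Antiderivative: F(w) = - 2 \cos{\left(\frac{w}{2} \right)}; value = - 2 \cos{\left(\frac{3}{4} \right)} + 2 \cos{\left(\frac{1}{4} \right)}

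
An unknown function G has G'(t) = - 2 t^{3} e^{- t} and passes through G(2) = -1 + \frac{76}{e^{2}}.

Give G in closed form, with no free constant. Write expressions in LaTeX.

G(t) = \left(2 t^{3} + 6 t^{2} + 12 t - e^{t} + 12\right) e^{- t}

G'(t) has the shape u'v + uv' for u = 2 t^{3} + 6 t^{2} + 12 t + 12 and v = e^{- t} — it is the derivative of the product u*v.
A general antiderivative is \left(2 t^{3} + 6 t^{2} + 12 t + 12\right) e^{- t} + C.
The condition gives C = -1 + \frac{76}{e^{2}} - (\frac{76}{e^{2}}) = -1.
So G(t) = \left(2 t^{3} + 6 t^{2} + 12 t - e^{t} + 12\right) e^{- t}.
Check: d/dt[\left(2 t^{3} + 6 t^{2} + 12 t - e^{t} + 12\right) e^{- t}] = - 2 t^{3} e^{- t} = G'(t).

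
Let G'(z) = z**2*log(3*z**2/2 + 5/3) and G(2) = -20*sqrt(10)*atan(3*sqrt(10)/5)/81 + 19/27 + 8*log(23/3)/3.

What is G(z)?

G(z) = (27*z**3*log(3*z**2/2 + 5/3) - 18*z**3 + 60*z - 20*sqrt(10)*atan(3*sqrt(10)*z/10) + 81)/81

Check a candidate G(z) by differentiating: d/dz[G] must match the given G'(z).
A general antiderivative is z**3*log(3*z**2/2 + 5/3)/3 - 2*z**3/9 + 20*z/27 - 20*sqrt(10)*atan(3*sqrt(10)*z/10)/81 + C.
The condition gives C = -20*sqrt(10)*atan(3*sqrt(10)/5)/81 + 19/27 + 8*log(23/3)/3 - (-20*sqrt(10)*atan(3*sqrt(10)/5)/81 - 8/27 + 8*log(23/3)/3) = 1.
So G(z) = (27*z**3*log(3*z**2/2 + 5/3) - 18*z**3 + 60*z - 20*sqrt(10)*atan(3*sqrt(10)*z/10) + 81)/81.
Check: d/dz[(27*z**3*log(3*z**2/2 + 5/3) - 18*z**3 + 60*z - 20*sqrt(10)*atan(3*sqrt(10)*z/10) + 81)/81] = z**2*log(9*z**2 + 10) - z**2*log(6), which equals G'(z).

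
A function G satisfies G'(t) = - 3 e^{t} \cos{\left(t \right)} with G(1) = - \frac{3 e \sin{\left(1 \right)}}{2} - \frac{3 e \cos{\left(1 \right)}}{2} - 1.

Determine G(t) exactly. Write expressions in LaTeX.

The proposed G(t) is checked by its d/dt: the result must match the given G'(t).
A general antiderivative is - \frac{3 e^{t} \sin{\left(t \right)}}{2} - \frac{3 e^{t} \cos{\left(t \right)}}{2} + C.
The condition gives C = - \frac{3 e \sin{\left(1 \right)}}{2} - \frac{3 e \cos{\left(1 \right)}}{2} - 1 - (- \frac{3 e \sin{\left(1 \right)}}{2} - \frac{3 e \cos{\left(1 \right)}}{2}) = -1.
So G(t) = - \frac{3 e^{t} \sin{\left(t \right)}}{2} - \frac{3 e^{t} \cos{\left(t \right)}}{2} - 1.
Check: d/dt[- \frac{3 e^{t} \sin{\left(t \right)}}{2} - \frac{3 e^{t} \cos{\left(t \right)}}{2} - 1] = - 3 e^{t} \cos{\left(t \right)} = G'(t).

G(t) = - \frac{3 e^{t} \sin{\left(t \right)}}{2} - \frac{3 e^{t} \cos{\left(t \right)}}{2} - 1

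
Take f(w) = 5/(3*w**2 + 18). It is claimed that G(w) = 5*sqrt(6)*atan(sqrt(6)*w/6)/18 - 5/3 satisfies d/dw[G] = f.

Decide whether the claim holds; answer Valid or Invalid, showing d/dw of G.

Valid - the claim checks out under differentiation.

d/dw[G] = 5/(3*w**2 + 18)
This equals f(w) exactly, so the claim holds.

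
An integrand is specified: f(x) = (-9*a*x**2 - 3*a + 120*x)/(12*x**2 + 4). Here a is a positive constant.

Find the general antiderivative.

F(x) = (-3*a*x + 20*log(3*x**2 + 1))/4 + C

Differentiate the proposed F(x) back; it has to land on f(x) exactly.
Check: d/dx[(-3*a*x + 20*log(3*x**2 + 1))/4] = (-9*a*x**2 - 3*a + 120*x)/(12*x**2 + 4) = f(x).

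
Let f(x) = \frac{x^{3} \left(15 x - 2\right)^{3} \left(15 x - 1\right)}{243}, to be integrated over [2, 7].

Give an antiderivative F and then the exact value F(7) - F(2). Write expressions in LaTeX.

f matches the chain-rule pattern g'(h)*h' with inner function h(x) = - \frac{5 x^{2}}{2} + \frac{x}{3}; substituting u = h(x) collapses the integral.
F(x) = \frac{x^{4} \left(15 x - 2\right)^{4}}{1944} is an antiderivative of f.
Check: d/dx[\frac{x^{4} \left(15 x - 2\right)^{4}}{1944}] = \frac{625 x^{7}}{3} - \frac{875 x^{6}}{9} + \frac{50 x^{5}}{3} - \frac{100 x^{4}}{81} + \frac{8 x^{3}}{243}, which equals f(x).
F(7) = \frac{270234665281}{1944}; F(2) = \frac{1229312}{243}.
Integral = F(7) - F(2) = \frac{90074943595}{648}.

Antiderivative: F(x) = \frac{x^{4} \left(15 x - 2\right)^{4}}{1944}; value = \frac{90074943595}{648}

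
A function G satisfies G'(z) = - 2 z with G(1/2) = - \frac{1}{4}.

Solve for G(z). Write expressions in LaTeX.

G(z) = - z^{2}

Check a candidate G(z) by differentiating: d/dz[G] must match the given G'(z).
A general antiderivative is 1 - z^{2} + C.
The condition gives C = - \frac{1}{4} - (\frac{3}{4}) = -1.
So G(z) = - z^{2}.
Check: d/dz[- z^{2}] = - 2 z = G'(z).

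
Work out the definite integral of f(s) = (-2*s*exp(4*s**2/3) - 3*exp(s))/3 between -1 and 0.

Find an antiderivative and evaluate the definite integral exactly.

Antiderivative: F(s) = -exp(s) - exp(4*s**2/3)/4; value = -5/4 + exp(-1) + exp(4/3)/4

A candidate is checked by its d/ds: the result must match f(s).
F(s) = -exp(s) - exp(4*s**2/3)/4 is an antiderivative of f.
Check: d/ds[-exp(s) - exp(4*s**2/3)/4] = -2*s*exp(4*s**2/3)/3 - exp(s), which equals f(s).
F(0) = -5/4; F(-1) = -exp(4/3)/4 - exp(-1).
Integral = F(0) - F(-1) = -5/4 + exp(-1) + exp(4/3)/4.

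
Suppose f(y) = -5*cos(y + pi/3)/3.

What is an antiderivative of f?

An antiderivative F(y) passes only if d/dy[F] lands on f(y) exactly.
Check: d/dy[-5*sin(y + pi/3)/3] = -5*cos(y + pi/3)/3 = f(y).

An antiderivative is F(y) = -5*sin(y + pi/3)/3.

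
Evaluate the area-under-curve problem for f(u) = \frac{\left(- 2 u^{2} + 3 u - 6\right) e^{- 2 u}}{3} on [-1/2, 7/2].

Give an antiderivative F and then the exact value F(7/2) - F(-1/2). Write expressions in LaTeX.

Antiderivative: F(u) = \frac{\left(4 u^{2} - 2 u + 11\right) e^{- 2 u}}{12}; value = - \frac{13 e}{12} + \frac{53}{12 e^{7}}

Recognize the product-rule pattern: f = v'r + vr' with v = \frac{u^{2}}{3} - \frac{u}{6} + \frac{11}{12}, r = e^{- 2 u}, so integration by parts undoes it.
F(u) = \frac{\left(4 u^{2} - 2 u + 11\right) e^{- 2 u}}{12} is an antiderivative of f.
Check: d/du[\frac{\left(4 u^{2} - 2 u + 11\right) e^{- 2 u}}{12}] = \frac{\left(- 2 u^{2} + 3 u - 6\right) e^{- 2 u}}{3} = f(u).
F(7/2) = \frac{53}{12 e^{7}}; F(-1/2) = \frac{13 e}{12}.
Integral = F(7/2) - F(-1/2) = - \frac{13 e}{12} + \frac{53}{12 e^{7}}.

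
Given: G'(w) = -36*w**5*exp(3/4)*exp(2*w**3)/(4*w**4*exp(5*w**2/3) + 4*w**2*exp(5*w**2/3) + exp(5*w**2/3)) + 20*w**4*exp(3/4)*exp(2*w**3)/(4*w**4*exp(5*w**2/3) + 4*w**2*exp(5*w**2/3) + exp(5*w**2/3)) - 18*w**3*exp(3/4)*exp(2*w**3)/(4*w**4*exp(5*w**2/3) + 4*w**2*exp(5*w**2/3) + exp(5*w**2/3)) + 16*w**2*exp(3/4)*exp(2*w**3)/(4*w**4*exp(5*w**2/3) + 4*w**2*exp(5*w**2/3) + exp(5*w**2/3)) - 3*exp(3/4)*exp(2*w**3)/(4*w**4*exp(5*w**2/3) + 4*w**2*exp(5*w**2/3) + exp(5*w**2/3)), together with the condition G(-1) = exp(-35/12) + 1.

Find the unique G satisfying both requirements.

G(w) = (2*w**2 - 3*w*exp(2*w**3 - 5*w**2/3 + 3/4) + 1)/(2*w**2 + 1)

The integrand splits into summands that can be handled one at a time.
A general antiderivative is -3*w*exp(2*w**3 - 5*w**2/3 + 3/4)/(2*(w**2 + 1/2)) + C.
The condition gives C = exp(-35/12) + 1 - (exp(-35/12)) = 1.
So G(w) = (2*w**2 - 3*w*exp(2*w**3 - 5*w**2/3 + 3/4) + 1)/(2*w**2 + 1).
Check: d/dw[(2*w**2 - 3*w*exp(2*w**3 - 5*w**2/3 + 3/4) + 1)/(2*w**2 + 1)] = (-36*w**5*exp(3/4)*exp(-5*w**2/3)*exp(2*w**3) + 20*w**4*exp(3/4)*exp(-5*w**2/3)*exp(2*w**3) - 18*w**3*exp(3/4)*exp(-5*w**2/3)*exp(2*w**3) + 16*w**2*exp(3/4)*exp(-5*w**2/3)*exp(2*w**3) - 3*exp(3/4)*exp(-5*w**2/3)*exp(2*w**3))/(4*w**4 + 4*w**2 + 1), which equals G'(w).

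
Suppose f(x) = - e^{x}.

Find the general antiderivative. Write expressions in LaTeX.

For F(x) to be correct the identity F'(x) - f(x) = 0 must hold.
Check: d/dx[- e^{x}] = - e^{x} = f(x).

F(x) = - e^{x} + C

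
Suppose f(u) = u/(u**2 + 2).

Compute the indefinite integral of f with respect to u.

f matches the chain-rule pattern g'(h)*h' with inner function h(u) = 2*u**2 + 4; substituting w = h(u) collapses the integral.
Check: d/du[log(2*u**2 + 4)/2] = u/(u**2 + 2) = f(u).

F(u) = log(2*u**2 + 4)/2 + C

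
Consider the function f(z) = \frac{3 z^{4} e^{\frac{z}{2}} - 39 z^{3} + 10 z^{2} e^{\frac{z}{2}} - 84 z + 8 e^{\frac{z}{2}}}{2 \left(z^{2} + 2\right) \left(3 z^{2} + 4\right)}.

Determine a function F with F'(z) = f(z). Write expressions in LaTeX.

A candidate is checked by its d/dz: the result must match f(z).
Check: d/dz[e^{\frac{z}{2}} + \frac{3 \log{\left(z^{2} + 2 \right)}}{4} - 4 \log{\left(\frac{3 z^{2}}{2} + 2 \right)}] = \frac{3 z^{4} e^{\frac{z}{2}} - 39 z^{3} + 10 z^{2} e^{\frac{z}{2}} - 84 z + 8 e^{\frac{z}{2}}}{6 z^{4} + 20 z^{2} + 16}, which equals f(z).

An antiderivative is F(z) = e^{\frac{z}{2}} + \frac{3 \log{\left(z^{2} + 2 \right)}}{4} - 4 \log{\left(\frac{3 z^{2}}{2} + 2 \right)}.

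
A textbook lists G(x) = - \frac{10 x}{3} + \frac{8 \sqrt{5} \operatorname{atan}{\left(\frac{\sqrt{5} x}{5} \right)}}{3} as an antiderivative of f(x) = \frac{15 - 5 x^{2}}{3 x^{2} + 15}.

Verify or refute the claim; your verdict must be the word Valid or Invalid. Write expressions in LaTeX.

d/dx[G] = \frac{- 10 x^{2} - 10}{3 x^{2} + 15}
d/dx[G] - f(x) = - \frac{5}{3} != 0.

Invalid: d/dx[G] - f = - \frac{5}{3}, which is not 0.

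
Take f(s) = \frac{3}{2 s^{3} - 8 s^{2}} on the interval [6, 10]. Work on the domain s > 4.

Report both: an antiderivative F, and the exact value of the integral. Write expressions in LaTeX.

Factor the denominator (2 s^{2} \left(s - 4\right)) and decompose: f = \frac{3}{32 \left(s - 4\right)} - \frac{3}{32 s} - \frac{3}{8 s^{2}}; each piece integrates to a log, atan, or power term.
F(s) = \frac{3 \left(- s \log{\left(s \right)} + s \log{\left(s - 4 \right)} + 4\right)}{32 s} is an antiderivative of f.
Check: d/ds[\frac{3 \left(- s \log{\left(s \right)} + s \log{\left(s - 4 \right)} + 4\right)}{32 s}] = \frac{3}{2 s^{3} - 8 s^{2}} = f(s).
F(10) = - \frac{3 \log{\left(10 \right)}}{32} + \frac{3}{80} + \frac{3 \log{\left(6 \right)}}{32}; F(6) = - \frac{3 \log{\left(6 \right)}}{32} + \frac{1}{16} + \frac{3 \log{\left(2 \right)}}{32}.
Integral = F(10) - F(6) = - \frac{3 \log{\left(10 \right)}}{32} - \frac{3 \log{\left(2 \right)}}{32} - \frac{1}{40} + \frac{3 \log{\left(6 \right)}}{16}.

Antiderivative: F(s) = \frac{3 \left(- s \log{\left(s \right)} + s \log{\left(s - 4 \right)} + 4\right)}{32 s}; value = - \frac{3 \log{\left(10 \right)}}{32} - \frac{3 \log{\left(2 \right)}}{32} - \frac{1}{40} + \frac{3 \log{\left(6 \right)}}{16}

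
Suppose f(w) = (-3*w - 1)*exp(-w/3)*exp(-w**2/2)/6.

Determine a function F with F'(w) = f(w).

The substitution u = -w**2/2 - w/3 works: f is exactly (dF/du)*(du/dw) for that inner function.
Check: d/dw[exp(-w**2/2 - w/3)/2] = (-3*w - 1)*exp(-w/3)*exp(-w**2/2)/6 = f(w).

An antiderivative is F(w) = exp(-w**2/2 - w/3)/2.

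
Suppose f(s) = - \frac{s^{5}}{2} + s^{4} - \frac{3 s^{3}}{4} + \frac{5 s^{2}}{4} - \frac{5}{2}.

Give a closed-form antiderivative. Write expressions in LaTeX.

The integrand splits into summands that can be handled one at a time.
Check: d/ds[\frac{s \left(- 20 s^{5} + 48 s^{4} - 45 s^{3} + 100 s^{2} - 600\right)}{240}] = - \frac{s^{5}}{2} + s^{4} - \frac{3 s^{3}}{4} + \frac{5 s^{2}}{4} - \frac{5}{2} = f(s).

An antiderivative is F(s) = \frac{s \left(- 20 s^{5} + 48 s^{4} - 45 s^{3} + 100 s^{2} - 600\right)}{240}.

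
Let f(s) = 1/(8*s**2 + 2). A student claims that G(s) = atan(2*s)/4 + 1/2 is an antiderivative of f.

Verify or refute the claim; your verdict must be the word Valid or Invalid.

Valid. The derivative of G reproduces f.

d/ds[G] = 1/(8*s**2 + 2)
This equals f(s) exactly, so the claim holds.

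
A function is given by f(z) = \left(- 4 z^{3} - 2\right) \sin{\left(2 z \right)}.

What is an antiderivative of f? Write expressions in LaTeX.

A first test for any F(z): its z-derivative must equal f(z) identically.
Check: d/dz[\frac{4 z^{3} \cos{\left(2 z \right)} - 6 z^{2} \sin{\left(2 z \right)} - 6 z \cos{\left(2 z \right)} + 3 \sin{\left(2 z \right)} + 2 \cos{\left(2 z \right)}}{2}] = - 4 z^{3} \sin{\left(2 z \right)} - 2 \sin{\left(2 z \right)}, which equals f(z).

An antiderivative is F(z) = \frac{4 z^{3} \cos{\left(2 z \right)} - 6 z^{2} \sin{\left(2 z \right)} - 6 z \cos{\left(2 z \right)} + 3 \sin{\left(2 z \right)} + 2 \cos{\left(2 z \right)}}{2}.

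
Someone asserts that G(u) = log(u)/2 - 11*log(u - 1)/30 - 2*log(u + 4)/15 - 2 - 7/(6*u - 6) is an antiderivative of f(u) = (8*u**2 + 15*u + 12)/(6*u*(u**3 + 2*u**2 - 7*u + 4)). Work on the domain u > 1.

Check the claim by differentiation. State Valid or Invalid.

Valid. The derivative of G reproduces f.

d/du[G] = (8*u**2 + 15*u + 12)/(6*u**4 + 12*u**3 - 42*u**2 + 24*u)
This equals f(u) exactly, so the claim holds.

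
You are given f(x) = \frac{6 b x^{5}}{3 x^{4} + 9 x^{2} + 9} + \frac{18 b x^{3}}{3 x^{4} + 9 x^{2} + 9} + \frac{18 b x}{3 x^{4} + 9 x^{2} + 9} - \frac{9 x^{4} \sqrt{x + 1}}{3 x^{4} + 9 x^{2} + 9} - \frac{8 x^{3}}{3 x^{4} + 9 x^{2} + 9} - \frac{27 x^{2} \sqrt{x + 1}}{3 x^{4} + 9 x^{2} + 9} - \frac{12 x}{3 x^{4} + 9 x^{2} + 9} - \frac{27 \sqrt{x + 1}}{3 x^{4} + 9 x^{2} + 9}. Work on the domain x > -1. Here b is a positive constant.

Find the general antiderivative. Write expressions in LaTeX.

The integrand splits into summands that can be handled one at a time.
Check: d/dx[\frac{3 b x^{2} - 6 \left(x + 1\right)^{\frac{3}{2}} - 2 \log{\left(\frac{x^{4}}{3} + x^{2} + 1 \right)}}{3}] = \frac{6 b x^{5} + 18 b x^{3} + 18 b x - 9 x^{4} \sqrt{x + 1} - 8 x^{3} - 27 x^{2} \sqrt{x + 1} - 12 x - 27 \sqrt{x + 1}}{3 x^{4} + 9 x^{2} + 9}, which equals f(x).

F(x) = \frac{3 b x^{2} - 6 \left(x + 1\right)^{\frac{3}{2}} - 2 \log{\left(\frac{x^{4}}{3} + x^{2} + 1 \right)}}{3} + C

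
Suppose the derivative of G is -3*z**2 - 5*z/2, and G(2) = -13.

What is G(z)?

G(z) = -z**3 - 5*z**2/4

The integrand splits into summands that can be handled one at a time.
A general antiderivative is -z**3 - 5*z**2/4 + C.
The condition gives C = -13 - (-13) = 0.
So G(z) = -z**3 - 5*z**2/4.
Check: d/dz[-z**3 - 5*z**2/4] = -3*z**2 - 5*z/2 = G'(z).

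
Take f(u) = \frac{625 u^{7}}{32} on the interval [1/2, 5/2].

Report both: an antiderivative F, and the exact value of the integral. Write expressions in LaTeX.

Differentiate the proposed F(u) back; it has to land on f(u) exactly.
F(u) = \frac{625 u^{8}}{256} is an antiderivative of f.
Check: d/du[\frac{625 u^{8}}{256}] = \frac{625 u^{7}}{32} = f(u).
F(5/2) = \frac{244140625}{65536}; F(1/2) = \frac{625}{65536}.
Integral = F(5/2) - F(1/2) = \frac{7629375}{2048}.

Antiderivative: F(u) = \frac{625 u^{8}}{256}; value = \frac{7629375}{2048}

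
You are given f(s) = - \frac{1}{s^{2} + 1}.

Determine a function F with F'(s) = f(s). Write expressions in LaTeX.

An antiderivative is F(s) = - \operatorname{atan}{\left(s \right)}.

Differentiate the proposed F(s) back; it has to land on f(s) exactly.
Check: d/ds[- \operatorname{atan}{\left(s \right)}] = - \frac{1}{s^{2} + 1} = f(s).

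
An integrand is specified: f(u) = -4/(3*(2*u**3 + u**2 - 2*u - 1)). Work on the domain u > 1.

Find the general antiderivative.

F(u) = -2*log(u - 1)/9 + 8*log(u + 1/2)/9 - 2*log(u + 1)/3 + C

The denominator factors as 3*(u - 1)*(u + 1)*(2*u + 1); partial fractions split f into directly integrable pieces: 16/(9*(2*u + 1)) - 2/(3*(u + 1)) - 2/(9*(u - 1)).
Check: d/du[-2*log(u - 1)/9 + 8*log(u + 1/2)/9 - 2*log(u + 1)/3] = -4/(6*u**3 + 3*u**2 - 6*u - 3), which equals f(u).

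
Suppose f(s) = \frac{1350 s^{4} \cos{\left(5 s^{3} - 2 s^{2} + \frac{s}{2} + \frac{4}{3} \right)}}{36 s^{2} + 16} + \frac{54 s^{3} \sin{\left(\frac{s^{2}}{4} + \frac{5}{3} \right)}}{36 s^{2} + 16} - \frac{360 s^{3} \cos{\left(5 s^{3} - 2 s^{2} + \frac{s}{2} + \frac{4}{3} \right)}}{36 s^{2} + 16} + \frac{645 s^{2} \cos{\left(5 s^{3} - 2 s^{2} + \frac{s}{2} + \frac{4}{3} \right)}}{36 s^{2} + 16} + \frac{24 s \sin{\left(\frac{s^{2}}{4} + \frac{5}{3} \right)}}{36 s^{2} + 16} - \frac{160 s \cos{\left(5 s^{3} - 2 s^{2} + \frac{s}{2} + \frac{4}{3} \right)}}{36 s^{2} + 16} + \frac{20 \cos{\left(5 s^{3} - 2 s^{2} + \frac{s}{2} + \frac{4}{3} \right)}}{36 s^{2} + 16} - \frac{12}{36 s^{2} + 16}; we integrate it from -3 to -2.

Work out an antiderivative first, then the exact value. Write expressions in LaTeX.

The integrand splits into summands that can be handled one at a time.
F(s) = \frac{5 \sin{\left(5 s^{3} - 2 s^{2} + \frac{s}{2} + \frac{4}{3} \right)} - 6 \cos{\left(\frac{s^{2}}{4} + \frac{5}{3} \right)} - \operatorname{atan}{\left(\frac{3 s}{2} \right)}}{2} is an antiderivative of f.
Check: d/ds[\frac{5 \sin{\left(5 s^{3} - 2 s^{2} + \frac{s}{2} + \frac{4}{3} \right)} - 6 \cos{\left(\frac{s^{2}}{4} + \frac{5}{3} \right)} - \operatorname{atan}{\left(\frac{3 s}{2} \right)}}{2}] = \frac{1350 s^{4} \cos{\left(5 s^{3} - 2 s^{2} + \frac{s}{2} + \frac{4}{3} \right)} + 54 s^{3} \sin{\left(\frac{s^{2}}{4} + \frac{5}{3} \right)} - 360 s^{3} \cos{\left(5 s^{3} - 2 s^{2} + \frac{s}{2} + \frac{4}{3} \right)} + 645 s^{2} \cos{\left(5 s^{3} - 2 s^{2} + \frac{s}{2} + \frac{4}{3} \right)} + 24 s \sin{\left(\frac{s^{2}}{4} + \frac{5}{3} \right)} - 160 s \cos{\left(5 s^{3} - 2 s^{2} + \frac{s}{2} + \frac{4}{3} \right)} + 20 \cos{\left(5 s^{3} - 2 s^{2} + \frac{s}{2} + \frac{4}{3} \right)} - 12}{36 s^{2} + 16}, which equals f(s).
F(-2) = \frac{\operatorname{atan}{\left(3 \right)}}{2} - \frac{5 \sin{\left(\frac{143}{3} \right)}}{2} - 3 \cos{\left(\frac{8}{3} \right)}; F(-3) = - \frac{5 \sin{\left(\frac{919}{6} \right)}}{2} + \frac{\operatorname{atan}{\left(\frac{9}{2} \right)}}{2} - 3 \cos{\left(\frac{47}{12} \right)}.
Integral = F(-2) - F(-3) = 3 \cos{\left(\frac{47}{12} \right)} - \frac{\operatorname{atan}{\left(\frac{9}{2} \right)}}{2} + \frac{\operatorname{atan}{\left(3 \right)}}{2} - \frac{5 \sin{\left(\frac{143}{3} \right)}}{2} + \frac{5 \sin{\left(\frac{919}{6} \right)}}{2} - 3 \cos{\left(\frac{8}{3} \right)}.

Antiderivative: F(s) = \frac{5 \sin{\left(5 s^{3} - 2 s^{2} + \frac{s}{2} + \frac{4}{3} \right)} - 6 \cos{\left(\frac{s^{2}}{4} + \frac{5}{3} \right)} - \operatorname{atan}{\left(\frac{3 s}{2} \right)}}{2}; value = 3 \cos{\left(\frac{47}{12} \right)} - \frac{\operatorname{atan}{\left(\frac{9}{2} \right)}}{2} + \frac{\operatorname{atan}{\left(3 \right)}}{2} - \frac{5 \sin{\left(\frac{143}{3} \right)}}{2} + \frac{5 \sin{\left(\frac{919}{6} \right)}}{2} - 3 \cos{\left(\frac{8}{3} \right)}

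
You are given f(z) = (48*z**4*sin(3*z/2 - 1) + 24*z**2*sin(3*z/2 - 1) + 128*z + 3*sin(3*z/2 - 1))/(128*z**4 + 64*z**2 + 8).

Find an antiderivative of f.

Whatever form F(z) takes, F'(z) = f(z) is non-negotiable.
Check: d/dz[-cos(3*z/2 - 1)/4 - 1/(2*z**2 + 1/2)] = (48*z**4*sin(3*z/2 - 1) + 24*z**2*sin(3*z/2 - 1) + 128*z + 3*sin(3*z/2 - 1))/(128*z**4 + 64*z**2 + 8) = f(z).

An antiderivative is F(z) = -cos(3*z/2 - 1)/4 - 1/(2*z**2 + 1/2).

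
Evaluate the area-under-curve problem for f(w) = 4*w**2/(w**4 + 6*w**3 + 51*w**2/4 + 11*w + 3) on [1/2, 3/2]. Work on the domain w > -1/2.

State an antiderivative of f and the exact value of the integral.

Factor the denominator ((w + 2)**2*(2*w + 1)*(2*w + 3)) and decompose: f = -72/(2*w + 3) + 8/(9*(2*w + 1)) + 320/(9*(w + 2)) + 64/(3*(w + 2)**2); each piece integrates to a log, atan, or power term.
F(w) = 4*log(w + 1/2)/9 - 36*log(w + 3/2) + 320*log(w + 2)/9 - 64/(3*w + 6) is an antiderivative of f.
Check: d/dw[4*log(w + 1/2)/9 - 36*log(w + 3/2) + 320*log(w + 2)/9 - 64/(3*w + 6)] = 16*w**2/(4*w**4 + 24*w**3 + 51*w**2 + 44*w + 12), which equals f(w).
F(3/2) = -36*log(3) - 128/21 + 4*log(2)/9 + 320*log(7/2)/9; F(1/2) = -36*log(2) - 128/15 + 320*log(5/2)/9.
Integral = F(3/2) - F(1/2) = -36*log(3) - 320*log(5/2)/9 + 256/105 + 328*log(2)/9 + 320*log(7/2)/9.

Antiderivative: F(w) = 4*log(w + 1/2)/9 - 36*log(w + 3/2) + 320*log(w + 2)/9 - 64/(3*w + 6); value = -36*log(3) - 320*log(5/2)/9 + 256/105 + 328*log(2)/9 + 320*log(7/2)/9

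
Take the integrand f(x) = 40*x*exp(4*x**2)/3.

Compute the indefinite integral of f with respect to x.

The substitution u = 4*x**2 works: f is exactly (dF/du)*(du/dx) for that inner function.
Check: d/dx[5*exp(4*x**2)/3] = 40*x*exp(4*x**2)/3 = f(x).

F(x) = 5*exp(4*x**2)/3 + C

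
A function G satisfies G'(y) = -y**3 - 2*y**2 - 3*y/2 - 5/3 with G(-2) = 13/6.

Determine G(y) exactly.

G(y) = -y**4/4 - 2*y**3/3 - 3*y**2/4 - 5*y/3 + 1/2

Integrate term by term and add the pieces.
A general antiderivative is -y**4/4 - 2*y**3/3 - 3*y**2/4 - 5*y/3 + C.
The condition gives C = 13/6 - (5/3) = 1/2.
So G(y) = -y**4/4 - 2*y**3/3 - 3*y**2/4 - 5*y/3 + 1/2.
Check: d/dy[-y**4/4 - 2*y**3/3 - 3*y**2/4 - 5*y/3 + 1/2] = -y**3 - 2*y**2 - 3*y/2 - 5/3 = G'(y).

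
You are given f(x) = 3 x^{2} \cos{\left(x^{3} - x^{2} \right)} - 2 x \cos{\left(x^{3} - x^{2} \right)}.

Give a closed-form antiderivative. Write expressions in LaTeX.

f matches the chain-rule pattern g'(h)*h' with inner function h(x) = x^{3} - x^{2}; substituting u = h(x) collapses the integral.
Check: d/dx[\sin{\left(x^{3} - x^{2} \right)}] = 3 x^{2} \cos{\left(x^{3} - x^{2} \right)} - 2 x \cos{\left(x^{3} - x^{2} \right)} = f(x).

An antiderivative is F(x) = \sin{\left(x^{3} - x^{2} \right)}.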